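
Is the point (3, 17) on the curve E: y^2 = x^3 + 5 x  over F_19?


Check whether y^2 = x^3 + 5 x + 0 (mod 19) for (x, y) = (3, 17).
LHS: y^2 = 17^2 mod 19 = 4
RHS: x^3 + 5 x + 0 = 3^3 + 5*3 + 0 mod 19 = 4
LHS = RHS

Yes, on the curve


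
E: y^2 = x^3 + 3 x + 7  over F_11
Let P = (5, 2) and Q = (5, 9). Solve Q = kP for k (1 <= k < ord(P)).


Enumerate multiples of P until we hit Q = (5, 9):
  1P = (5, 2)
  2P = (10, 5)
  3P = (10, 6)
  4P = (5, 9)
Match found at i = 4.

k = 4


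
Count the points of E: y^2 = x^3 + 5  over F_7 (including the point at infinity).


For each x in F_7, count y with y^2 = x^3 + 0 x + 5 mod 7:
  x = 3: RHS = 4, y in [2, 5]  -> 2 point(s)
  x = 5: RHS = 4, y in [2, 5]  -> 2 point(s)
  x = 6: RHS = 4, y in [2, 5]  -> 2 point(s)
Affine points: 6. Add the point at infinity: total = 7.

#E(F_7) = 7


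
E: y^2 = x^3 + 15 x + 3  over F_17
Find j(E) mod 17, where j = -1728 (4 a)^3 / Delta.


Delta = -16(4 a^3 + 27 b^2) mod 17 = 7
-1728 * (4 a)^3 = -1728 * (4*15)^3 mod 17 = 5
j = 5 * 7^(-1) mod 17 = 8

j = 8 (mod 17)


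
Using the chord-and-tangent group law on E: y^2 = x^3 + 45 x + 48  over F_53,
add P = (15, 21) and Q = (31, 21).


P != Q, so use the chord formula.
s = (y2 - y1) / (x2 - x1) = (0) / (16) mod 53 = 0
x3 = s^2 - x1 - x2 mod 53 = 0^2 - 15 - 31 = 7
y3 = s (x1 - x3) - y1 mod 53 = 0 * (15 - 7) - 21 = 32

P + Q = (7, 32)


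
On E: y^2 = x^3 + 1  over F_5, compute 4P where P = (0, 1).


k = 4 = 100_2 (binary, LSB first: 001)
Double-and-add from P = (0, 1):
  bit 0 = 0: acc unchanged = O
  bit 1 = 0: acc unchanged = O
  bit 2 = 1: acc = O + (0, 1) = (0, 1)

4P = (0, 1)


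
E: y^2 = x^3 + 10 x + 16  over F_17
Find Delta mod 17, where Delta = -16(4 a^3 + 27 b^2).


4 a^3 + 27 b^2 = 4*10^3 + 27*16^2 = 4000 + 6912 = 10912
Delta = -16 * (10912) = -174592
Delta mod 17 = 15

Delta = 15 (mod 17)


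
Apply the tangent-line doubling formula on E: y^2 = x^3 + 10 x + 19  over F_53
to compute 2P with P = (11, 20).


Doubling: s = (3 x1^2 + a) / (2 y1)
s = (3*11^2 + 10) / (2*20) mod 53 = 8
x3 = s^2 - 2 x1 mod 53 = 8^2 - 2*11 = 42
y3 = s (x1 - x3) - y1 mod 53 = 8 * (11 - 42) - 20 = 50

2P = (42, 50)


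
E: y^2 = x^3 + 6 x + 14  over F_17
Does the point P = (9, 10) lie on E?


Check whether y^2 = x^3 + 6 x + 14 (mod 17) for (x, y) = (9, 10).
LHS: y^2 = 10^2 mod 17 = 15
RHS: x^3 + 6 x + 14 = 9^3 + 6*9 + 14 mod 17 = 15
LHS = RHS

Yes, on the curve


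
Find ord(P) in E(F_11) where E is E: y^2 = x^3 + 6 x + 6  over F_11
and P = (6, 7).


Compute successive multiples of P until we hit O:
  1P = (6, 7)
  2P = (2, 2)
  3P = (8, 7)
  4P = (8, 4)
  5P = (2, 9)
  6P = (6, 4)
  7P = O

ord(P) = 7


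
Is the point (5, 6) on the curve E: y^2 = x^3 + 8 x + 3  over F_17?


Check whether y^2 = x^3 + 8 x + 3 (mod 17) for (x, y) = (5, 6).
LHS: y^2 = 6^2 mod 17 = 2
RHS: x^3 + 8 x + 3 = 5^3 + 8*5 + 3 mod 17 = 15
LHS != RHS

No, not on the curve


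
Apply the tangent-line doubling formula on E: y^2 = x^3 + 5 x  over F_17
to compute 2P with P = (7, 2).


Doubling: s = (3 x1^2 + a) / (2 y1)
s = (3*7^2 + 5) / (2*2) mod 17 = 4
x3 = s^2 - 2 x1 mod 17 = 4^2 - 2*7 = 2
y3 = s (x1 - x3) - y1 mod 17 = 4 * (7 - 2) - 2 = 1

2P = (2, 1)


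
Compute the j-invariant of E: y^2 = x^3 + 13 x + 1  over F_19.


Delta = -16(4 a^3 + 27 b^2) mod 19 = 16
-1728 * (4 a)^3 = -1728 * (4*13)^3 mod 19 = 8
j = 8 * 16^(-1) mod 19 = 10

j = 10 (mod 19)


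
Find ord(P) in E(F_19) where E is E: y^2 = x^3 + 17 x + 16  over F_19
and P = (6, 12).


Compute successive multiples of P until we hit O:
  1P = (6, 12)
  2P = (5, 13)
  3P = (9, 10)
  4P = (15, 13)
  5P = (2, 18)
  6P = (18, 6)
  7P = (0, 4)
  8P = (0, 15)
  ... (continuing to 15P)
  15P = O

ord(P) = 15


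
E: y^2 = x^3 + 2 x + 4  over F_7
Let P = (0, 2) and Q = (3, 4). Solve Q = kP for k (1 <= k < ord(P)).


Enumerate multiples of P until we hit Q = (3, 4):
  1P = (0, 2)
  2P = (2, 4)
  3P = (6, 6)
  4P = (3, 3)
  5P = (1, 0)
  6P = (3, 4)
Match found at i = 6.

k = 6


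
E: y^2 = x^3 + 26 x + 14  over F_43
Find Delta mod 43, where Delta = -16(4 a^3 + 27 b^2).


4 a^3 + 27 b^2 = 4*26^3 + 27*14^2 = 70304 + 5292 = 75596
Delta = -16 * (75596) = -1209536
Delta mod 43 = 11

Delta = 11 (mod 43)


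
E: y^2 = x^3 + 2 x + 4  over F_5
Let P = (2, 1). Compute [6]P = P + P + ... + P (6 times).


k = 6 = 110_2 (binary, LSB first: 011)
Double-and-add from P = (2, 1):
  bit 0 = 0: acc unchanged = O
  bit 1 = 1: acc = O + (0, 3) = (0, 3)
  bit 2 = 1: acc = (0, 3) + (4, 4) = (2, 4)

6P = (2, 4)


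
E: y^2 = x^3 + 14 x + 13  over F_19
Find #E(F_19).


For each x in F_19, count y with y^2 = x^3 + 14 x + 13 mod 19:
  x = 1: RHS = 9, y in [3, 16]  -> 2 point(s)
  x = 2: RHS = 11, y in [7, 12]  -> 2 point(s)
  x = 3: RHS = 6, y in [5, 14]  -> 2 point(s)
  x = 4: RHS = 0, y in [0]  -> 1 point(s)
  x = 6: RHS = 9, y in [3, 16]  -> 2 point(s)
  x = 7: RHS = 17, y in [6, 13]  -> 2 point(s)
  x = 11: RHS = 16, y in [4, 15]  -> 2 point(s)
  x = 12: RHS = 9, y in [3, 16]  -> 2 point(s)
  x = 13: RHS = 17, y in [6, 13]  -> 2 point(s)
  x = 15: RHS = 7, y in [8, 11]  -> 2 point(s)
  x = 16: RHS = 1, y in [1, 18]  -> 2 point(s)
  x = 18: RHS = 17, y in [6, 13]  -> 2 point(s)
Affine points: 23. Add the point at infinity: total = 24.

#E(F_19) = 24


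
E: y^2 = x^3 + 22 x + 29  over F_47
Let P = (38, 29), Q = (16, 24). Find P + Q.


P != Q, so use the chord formula.
s = (y2 - y1) / (x2 - x1) = (42) / (25) mod 47 = 28
x3 = s^2 - x1 - x2 mod 47 = 28^2 - 38 - 16 = 25
y3 = s (x1 - x3) - y1 mod 47 = 28 * (38 - 25) - 29 = 6

P + Q = (25, 6)


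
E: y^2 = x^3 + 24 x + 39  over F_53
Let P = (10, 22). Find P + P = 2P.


Doubling: s = (3 x1^2 + a) / (2 y1)
s = (3*10^2 + 24) / (2*22) mod 53 = 17
x3 = s^2 - 2 x1 mod 53 = 17^2 - 2*10 = 4
y3 = s (x1 - x3) - y1 mod 53 = 17 * (10 - 4) - 22 = 27

2P = (4, 27)


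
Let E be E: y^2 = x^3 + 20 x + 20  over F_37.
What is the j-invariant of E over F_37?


Delta = -16(4 a^3 + 27 b^2) mod 37 = 33
-1728 * (4 a)^3 = -1728 * (4*20)^3 mod 37 = 8
j = 8 * 33^(-1) mod 37 = 35

j = 35 (mod 37)


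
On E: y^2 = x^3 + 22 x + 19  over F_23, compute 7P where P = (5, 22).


k = 7 = 111_2 (binary, LSB first: 111)
Double-and-add from P = (5, 22):
  bit 0 = 1: acc = O + (5, 22) = (5, 22)
  bit 1 = 1: acc = (5, 22) + (2, 5) = (20, 8)
  bit 2 = 1: acc = (20, 8) + (14, 14) = (13, 8)

7P = (13, 8)


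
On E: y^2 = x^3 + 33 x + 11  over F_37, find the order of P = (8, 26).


Compute successive multiples of P until we hit O:
  1P = (8, 26)
  2P = (24, 30)
  3P = (12, 10)
  4P = (33, 0)
  5P = (12, 27)
  6P = (24, 7)
  7P = (8, 11)
  8P = O

ord(P) = 8


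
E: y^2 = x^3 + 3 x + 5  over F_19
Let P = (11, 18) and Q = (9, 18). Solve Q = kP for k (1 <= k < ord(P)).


Enumerate multiples of P until we hit Q = (9, 18):
  1P = (11, 18)
  2P = (8, 3)
  3P = (6, 7)
  4P = (0, 10)
  5P = (9, 18)
Match found at i = 5.

k = 5


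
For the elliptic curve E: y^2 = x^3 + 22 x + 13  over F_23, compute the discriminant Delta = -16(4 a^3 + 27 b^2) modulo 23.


4 a^3 + 27 b^2 = 4*22^3 + 27*13^2 = 42592 + 4563 = 47155
Delta = -16 * (47155) = -754480
Delta mod 23 = 12

Delta = 12 (mod 23)


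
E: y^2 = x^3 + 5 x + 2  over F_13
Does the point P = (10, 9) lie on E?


Check whether y^2 = x^3 + 5 x + 2 (mod 13) for (x, y) = (10, 9).
LHS: y^2 = 9^2 mod 13 = 3
RHS: x^3 + 5 x + 2 = 10^3 + 5*10 + 2 mod 13 = 12
LHS != RHS

No, not on the curve


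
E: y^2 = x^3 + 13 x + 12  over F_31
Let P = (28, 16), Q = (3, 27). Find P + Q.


P != Q, so use the chord formula.
s = (y2 - y1) / (x2 - x1) = (11) / (6) mod 31 = 7
x3 = s^2 - x1 - x2 mod 31 = 7^2 - 28 - 3 = 18
y3 = s (x1 - x3) - y1 mod 31 = 7 * (28 - 18) - 16 = 23

P + Q = (18, 23)


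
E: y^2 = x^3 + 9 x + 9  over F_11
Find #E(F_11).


For each x in F_11, count y with y^2 = x^3 + 9 x + 9 mod 11:
  x = 0: RHS = 9, y in [3, 8]  -> 2 point(s)
  x = 5: RHS = 3, y in [5, 6]  -> 2 point(s)
  x = 6: RHS = 4, y in [2, 9]  -> 2 point(s)
  x = 9: RHS = 5, y in [4, 7]  -> 2 point(s)
Affine points: 8. Add the point at infinity: total = 9.

#E(F_11) = 9


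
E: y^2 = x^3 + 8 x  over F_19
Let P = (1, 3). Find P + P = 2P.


Doubling: s = (3 x1^2 + a) / (2 y1)
s = (3*1^2 + 8) / (2*3) mod 19 = 5
x3 = s^2 - 2 x1 mod 19 = 5^2 - 2*1 = 4
y3 = s (x1 - x3) - y1 mod 19 = 5 * (1 - 4) - 3 = 1

2P = (4, 1)


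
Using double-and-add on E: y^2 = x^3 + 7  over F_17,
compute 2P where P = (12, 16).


k = 2 = 10_2 (binary, LSB first: 01)
Double-and-add from P = (12, 16):
  bit 0 = 0: acc unchanged = O
  bit 1 = 1: acc = O + (1, 5) = (1, 5)

2P = (1, 5)


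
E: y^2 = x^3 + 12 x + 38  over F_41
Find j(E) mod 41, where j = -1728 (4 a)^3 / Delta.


Delta = -16(4 a^3 + 27 b^2) mod 41 = 33
-1728 * (4 a)^3 = -1728 * (4*12)^3 mod 41 = 33
j = 33 * 33^(-1) mod 41 = 1

j = 1 (mod 41)


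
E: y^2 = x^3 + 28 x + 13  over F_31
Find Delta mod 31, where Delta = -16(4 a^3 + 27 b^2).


4 a^3 + 27 b^2 = 4*28^3 + 27*13^2 = 87808 + 4563 = 92371
Delta = -16 * (92371) = -1477936
Delta mod 31 = 20

Delta = 20 (mod 31)


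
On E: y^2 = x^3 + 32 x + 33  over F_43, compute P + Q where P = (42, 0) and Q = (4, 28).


P != Q, so use the chord formula.
s = (y2 - y1) / (x2 - x1) = (28) / (5) mod 43 = 40
x3 = s^2 - x1 - x2 mod 43 = 40^2 - 42 - 4 = 6
y3 = s (x1 - x3) - y1 mod 43 = 40 * (42 - 6) - 0 = 21

P + Q = (6, 21)


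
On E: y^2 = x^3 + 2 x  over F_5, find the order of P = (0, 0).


Compute successive multiples of P until we hit O:
  1P = (0, 0)
  2P = O

ord(P) = 2


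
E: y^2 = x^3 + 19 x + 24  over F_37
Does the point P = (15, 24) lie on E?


Check whether y^2 = x^3 + 19 x + 24 (mod 37) for (x, y) = (15, 24).
LHS: y^2 = 24^2 mod 37 = 21
RHS: x^3 + 19 x + 24 = 15^3 + 19*15 + 24 mod 37 = 21
LHS = RHS

Yes, on the curve


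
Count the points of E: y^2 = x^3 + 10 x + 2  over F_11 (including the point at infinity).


For each x in F_11, count y with y^2 = x^3 + 10 x + 2 mod 11:
  x = 3: RHS = 4, y in [2, 9]  -> 2 point(s)
  x = 5: RHS = 1, y in [1, 10]  -> 2 point(s)
  x = 6: RHS = 3, y in [5, 6]  -> 2 point(s)
  x = 8: RHS = 0, y in [0]  -> 1 point(s)
Affine points: 7. Add the point at infinity: total = 8.

#E(F_11) = 8


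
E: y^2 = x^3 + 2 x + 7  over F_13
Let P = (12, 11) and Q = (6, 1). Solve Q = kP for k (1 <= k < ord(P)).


Enumerate multiples of P until we hit Q = (6, 1):
  1P = (12, 11)
  2P = (6, 1)
Match found at i = 2.

k = 2


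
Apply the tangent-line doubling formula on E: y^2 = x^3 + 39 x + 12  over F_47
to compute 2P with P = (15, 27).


Doubling: s = (3 x1^2 + a) / (2 y1)
s = (3*15^2 + 39) / (2*27) mod 47 = 8
x3 = s^2 - 2 x1 mod 47 = 8^2 - 2*15 = 34
y3 = s (x1 - x3) - y1 mod 47 = 8 * (15 - 34) - 27 = 9

2P = (34, 9)


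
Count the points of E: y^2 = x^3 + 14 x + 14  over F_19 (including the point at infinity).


For each x in F_19, count y with y^2 = x^3 + 14 x + 14 mod 19:
  x = 3: RHS = 7, y in [8, 11]  -> 2 point(s)
  x = 4: RHS = 1, y in [1, 18]  -> 2 point(s)
  x = 5: RHS = 0, y in [0]  -> 1 point(s)
  x = 8: RHS = 11, y in [7, 12]  -> 2 point(s)
  x = 11: RHS = 17, y in [6, 13]  -> 2 point(s)
  x = 14: RHS = 9, y in [3, 16]  -> 2 point(s)
  x = 17: RHS = 16, y in [4, 15]  -> 2 point(s)
Affine points: 13. Add the point at infinity: total = 14.

#E(F_19) = 14


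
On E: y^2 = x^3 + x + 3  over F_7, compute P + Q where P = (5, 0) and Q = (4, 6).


P != Q, so use the chord formula.
s = (y2 - y1) / (x2 - x1) = (6) / (6) mod 7 = 1
x3 = s^2 - x1 - x2 mod 7 = 1^2 - 5 - 4 = 6
y3 = s (x1 - x3) - y1 mod 7 = 1 * (5 - 6) - 0 = 6

P + Q = (6, 6)


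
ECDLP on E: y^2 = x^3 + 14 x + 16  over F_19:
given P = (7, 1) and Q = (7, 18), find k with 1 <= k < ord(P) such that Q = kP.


Enumerate multiples of P until we hit Q = (7, 18):
  1P = (7, 1)
  2P = (11, 0)
  3P = (7, 18)
Match found at i = 3.

k = 3


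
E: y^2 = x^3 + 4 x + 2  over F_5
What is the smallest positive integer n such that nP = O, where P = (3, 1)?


Compute successive multiples of P until we hit O:
  1P = (3, 1)
  2P = (3, 4)
  3P = O

ord(P) = 3


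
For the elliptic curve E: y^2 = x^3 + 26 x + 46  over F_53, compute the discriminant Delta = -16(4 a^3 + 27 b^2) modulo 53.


4 a^3 + 27 b^2 = 4*26^3 + 27*46^2 = 70304 + 57132 = 127436
Delta = -16 * (127436) = -2038976
Delta mod 53 = 40

Delta = 40 (mod 53)


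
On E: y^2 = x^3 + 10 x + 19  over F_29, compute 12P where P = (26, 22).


k = 12 = 1100_2 (binary, LSB first: 0011)
Double-and-add from P = (26, 22):
  bit 0 = 0: acc unchanged = O
  bit 1 = 0: acc unchanged = O
  bit 2 = 1: acc = O + (4, 23) = (4, 23)
  bit 3 = 1: acc = (4, 23) + (21, 6) = (5, 7)

12P = (5, 7)


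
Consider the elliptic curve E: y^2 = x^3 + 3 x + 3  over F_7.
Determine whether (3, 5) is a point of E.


Check whether y^2 = x^3 + 3 x + 3 (mod 7) for (x, y) = (3, 5).
LHS: y^2 = 5^2 mod 7 = 4
RHS: x^3 + 3 x + 3 = 3^3 + 3*3 + 3 mod 7 = 4
LHS = RHS

Yes, on the curve


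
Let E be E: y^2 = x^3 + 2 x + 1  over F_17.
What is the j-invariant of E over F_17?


Delta = -16(4 a^3 + 27 b^2) mod 17 = 8
-1728 * (4 a)^3 = -1728 * (4*2)^3 mod 17 = 12
j = 12 * 8^(-1) mod 17 = 10

j = 10 (mod 17)


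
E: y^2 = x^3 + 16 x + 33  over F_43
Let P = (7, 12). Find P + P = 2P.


Doubling: s = (3 x1^2 + a) / (2 y1)
s = (3*7^2 + 16) / (2*12) mod 43 = 5
x3 = s^2 - 2 x1 mod 43 = 5^2 - 2*7 = 11
y3 = s (x1 - x3) - y1 mod 43 = 5 * (7 - 11) - 12 = 11

2P = (11, 11)


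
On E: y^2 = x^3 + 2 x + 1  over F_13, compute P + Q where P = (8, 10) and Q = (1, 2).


P != Q, so use the chord formula.
s = (y2 - y1) / (x2 - x1) = (5) / (6) mod 13 = 3
x3 = s^2 - x1 - x2 mod 13 = 3^2 - 8 - 1 = 0
y3 = s (x1 - x3) - y1 mod 13 = 3 * (8 - 0) - 10 = 1

P + Q = (0, 1)


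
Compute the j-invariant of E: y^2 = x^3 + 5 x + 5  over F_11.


Delta = -16(4 a^3 + 27 b^2) mod 11 = 10
-1728 * (4 a)^3 = -1728 * (4*5)^3 mod 11 = 8
j = 8 * 10^(-1) mod 11 = 3

j = 3 (mod 11)


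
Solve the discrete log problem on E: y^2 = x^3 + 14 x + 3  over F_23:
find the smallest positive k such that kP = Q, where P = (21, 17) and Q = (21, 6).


Enumerate multiples of P until we hit Q = (21, 6):
  1P = (21, 17)
  2P = (17, 5)
  3P = (17, 18)
  4P = (21, 6)
Match found at i = 4.

k = 4


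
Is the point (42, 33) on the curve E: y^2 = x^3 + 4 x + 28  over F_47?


Check whether y^2 = x^3 + 4 x + 28 (mod 47) for (x, y) = (42, 33).
LHS: y^2 = 33^2 mod 47 = 8
RHS: x^3 + 4 x + 28 = 42^3 + 4*42 + 28 mod 47 = 24
LHS != RHS

No, not on the curve


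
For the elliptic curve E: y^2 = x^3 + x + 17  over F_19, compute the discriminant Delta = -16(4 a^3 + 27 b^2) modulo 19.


4 a^3 + 27 b^2 = 4*1^3 + 27*17^2 = 4 + 7803 = 7807
Delta = -16 * (7807) = -124912
Delta mod 19 = 13

Delta = 13 (mod 19)


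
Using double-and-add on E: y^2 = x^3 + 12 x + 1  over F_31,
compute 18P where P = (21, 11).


k = 18 = 10010_2 (binary, LSB first: 01001)
Double-and-add from P = (21, 11):
  bit 0 = 0: acc unchanged = O
  bit 1 = 1: acc = O + (30, 22) = (30, 22)
  bit 2 = 0: acc unchanged = (30, 22)
  bit 3 = 0: acc unchanged = (30, 22)
  bit 4 = 1: acc = (30, 22) + (7, 5) = (30, 9)

18P = (30, 9)


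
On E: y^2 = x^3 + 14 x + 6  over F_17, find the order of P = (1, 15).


Compute successive multiples of P until we hit O:
  1P = (1, 15)
  2P = (15, 2)
  3P = (16, 5)
  4P = (8, 1)
  5P = (12, 7)
  6P = (2, 12)
  7P = (6, 0)
  8P = (2, 5)
  ... (continuing to 14P)
  14P = O

ord(P) = 14


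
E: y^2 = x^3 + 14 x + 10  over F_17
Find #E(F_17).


For each x in F_17, count y with y^2 = x^3 + 14 x + 10 mod 17:
  x = 1: RHS = 8, y in [5, 12]  -> 2 point(s)
  x = 5: RHS = 1, y in [1, 16]  -> 2 point(s)
  x = 6: RHS = 4, y in [2, 15]  -> 2 point(s)
  x = 7: RHS = 9, y in [3, 14]  -> 2 point(s)
  x = 9: RHS = 15, y in [7, 10]  -> 2 point(s)
  x = 11: RHS = 16, y in [4, 13]  -> 2 point(s)
  x = 12: RHS = 2, y in [6, 11]  -> 2 point(s)
  x = 13: RHS = 9, y in [3, 14]  -> 2 point(s)
  x = 14: RHS = 9, y in [3, 14]  -> 2 point(s)
  x = 15: RHS = 8, y in [5, 12]  -> 2 point(s)
Affine points: 20. Add the point at infinity: total = 21.

#E(F_17) = 21


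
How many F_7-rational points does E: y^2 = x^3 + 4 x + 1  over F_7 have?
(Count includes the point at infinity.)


For each x in F_7, count y with y^2 = x^3 + 4 x + 1 mod 7:
  x = 0: RHS = 1, y in [1, 6]  -> 2 point(s)
  x = 4: RHS = 4, y in [2, 5]  -> 2 point(s)
Affine points: 4. Add the point at infinity: total = 5.

#E(F_7) = 5


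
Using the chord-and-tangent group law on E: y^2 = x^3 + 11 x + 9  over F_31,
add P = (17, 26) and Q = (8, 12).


P != Q, so use the chord formula.
s = (y2 - y1) / (x2 - x1) = (17) / (22) mod 31 = 5
x3 = s^2 - x1 - x2 mod 31 = 5^2 - 17 - 8 = 0
y3 = s (x1 - x3) - y1 mod 31 = 5 * (17 - 0) - 26 = 28

P + Q = (0, 28)


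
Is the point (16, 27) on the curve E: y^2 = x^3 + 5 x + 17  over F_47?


Check whether y^2 = x^3 + 5 x + 17 (mod 47) for (x, y) = (16, 27).
LHS: y^2 = 27^2 mod 47 = 24
RHS: x^3 + 5 x + 17 = 16^3 + 5*16 + 17 mod 47 = 10
LHS != RHS

No, not on the curve


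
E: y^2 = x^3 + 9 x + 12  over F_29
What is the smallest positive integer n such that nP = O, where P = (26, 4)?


Compute successive multiples of P until we hit O:
  1P = (26, 4)
  2P = (19, 13)
  3P = (4, 5)
  4P = (15, 10)
  5P = (1, 14)
  6P = (1, 15)
  7P = (15, 19)
  8P = (4, 24)
  ... (continuing to 11P)
  11P = O

ord(P) = 11


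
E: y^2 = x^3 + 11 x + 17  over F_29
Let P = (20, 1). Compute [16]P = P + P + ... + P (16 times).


k = 16 = 10000_2 (binary, LSB first: 00001)
Double-and-add from P = (20, 1):
  bit 0 = 0: acc unchanged = O
  bit 1 = 0: acc unchanged = O
  bit 2 = 0: acc unchanged = O
  bit 3 = 0: acc unchanged = O
  bit 4 = 1: acc = O + (5, 20) = (5, 20)

16P = (5, 20)


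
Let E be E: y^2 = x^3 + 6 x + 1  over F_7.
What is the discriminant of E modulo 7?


4 a^3 + 27 b^2 = 4*6^3 + 27*1^2 = 864 + 27 = 891
Delta = -16 * (891) = -14256
Delta mod 7 = 3

Delta = 3 (mod 7)


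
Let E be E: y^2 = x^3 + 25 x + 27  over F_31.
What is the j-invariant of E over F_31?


Delta = -16(4 a^3 + 27 b^2) mod 31 = 30
-1728 * (4 a)^3 = -1728 * (4*25)^3 mod 31 = 16
j = 16 * 30^(-1) mod 31 = 15

j = 15 (mod 31)


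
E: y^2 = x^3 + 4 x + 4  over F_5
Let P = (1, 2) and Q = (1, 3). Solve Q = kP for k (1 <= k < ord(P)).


Enumerate multiples of P until we hit Q = (1, 3):
  1P = (1, 2)
  2P = (2, 0)
  3P = (1, 3)
Match found at i = 3.

k = 3


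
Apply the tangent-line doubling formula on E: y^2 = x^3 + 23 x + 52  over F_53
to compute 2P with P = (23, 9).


Doubling: s = (3 x1^2 + a) / (2 y1)
s = (3*23^2 + 23) / (2*9) mod 53 = 7
x3 = s^2 - 2 x1 mod 53 = 7^2 - 2*23 = 3
y3 = s (x1 - x3) - y1 mod 53 = 7 * (23 - 3) - 9 = 25

2P = (3, 25)


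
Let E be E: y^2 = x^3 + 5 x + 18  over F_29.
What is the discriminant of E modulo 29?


4 a^3 + 27 b^2 = 4*5^3 + 27*18^2 = 500 + 8748 = 9248
Delta = -16 * (9248) = -147968
Delta mod 29 = 19

Delta = 19 (mod 29)


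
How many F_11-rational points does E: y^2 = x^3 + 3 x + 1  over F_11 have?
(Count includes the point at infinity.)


For each x in F_11, count y with y^2 = x^3 + 3 x + 1 mod 11:
  x = 0: RHS = 1, y in [1, 10]  -> 2 point(s)
  x = 1: RHS = 5, y in [4, 7]  -> 2 point(s)
  x = 2: RHS = 4, y in [2, 9]  -> 2 point(s)
  x = 3: RHS = 4, y in [2, 9]  -> 2 point(s)
  x = 4: RHS = 0, y in [0]  -> 1 point(s)
  x = 5: RHS = 9, y in [3, 8]  -> 2 point(s)
  x = 6: RHS = 4, y in [2, 9]  -> 2 point(s)
  x = 8: RHS = 9, y in [3, 8]  -> 2 point(s)
  x = 9: RHS = 9, y in [3, 8]  -> 2 point(s)
Affine points: 17. Add the point at infinity: total = 18.

#E(F_11) = 18


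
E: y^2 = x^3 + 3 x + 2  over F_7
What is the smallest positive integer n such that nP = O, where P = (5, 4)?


Compute successive multiples of P until we hit O:
  1P = (5, 4)
  2P = (5, 3)
  3P = O

ord(P) = 3


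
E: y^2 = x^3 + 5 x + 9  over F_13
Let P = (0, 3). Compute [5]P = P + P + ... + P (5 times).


k = 5 = 101_2 (binary, LSB first: 101)
Double-and-add from P = (0, 3):
  bit 0 = 1: acc = O + (0, 3) = (0, 3)
  bit 1 = 0: acc unchanged = (0, 3)
  bit 2 = 1: acc = (0, 3) + (7, 7) = (5, 9)

5P = (5, 9)


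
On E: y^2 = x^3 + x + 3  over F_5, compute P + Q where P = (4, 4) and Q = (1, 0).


P != Q, so use the chord formula.
s = (y2 - y1) / (x2 - x1) = (1) / (2) mod 5 = 3
x3 = s^2 - x1 - x2 mod 5 = 3^2 - 4 - 1 = 4
y3 = s (x1 - x3) - y1 mod 5 = 3 * (4 - 4) - 4 = 1

P + Q = (4, 1)


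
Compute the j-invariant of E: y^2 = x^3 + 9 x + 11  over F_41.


Delta = -16(4 a^3 + 27 b^2) mod 41 = 5
-1728 * (4 a)^3 = -1728 * (4*9)^3 mod 41 = 12
j = 12 * 5^(-1) mod 41 = 27

j = 27 (mod 41)


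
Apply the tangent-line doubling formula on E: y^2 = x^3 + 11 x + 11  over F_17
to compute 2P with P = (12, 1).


Doubling: s = (3 x1^2 + a) / (2 y1)
s = (3*12^2 + 11) / (2*1) mod 17 = 9
x3 = s^2 - 2 x1 mod 17 = 9^2 - 2*12 = 6
y3 = s (x1 - x3) - y1 mod 17 = 9 * (12 - 6) - 1 = 2

2P = (6, 2)


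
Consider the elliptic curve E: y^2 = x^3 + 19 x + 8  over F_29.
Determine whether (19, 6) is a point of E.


Check whether y^2 = x^3 + 19 x + 8 (mod 29) for (x, y) = (19, 6).
LHS: y^2 = 6^2 mod 29 = 7
RHS: x^3 + 19 x + 8 = 19^3 + 19*19 + 8 mod 29 = 7
LHS = RHS

Yes, on the curve


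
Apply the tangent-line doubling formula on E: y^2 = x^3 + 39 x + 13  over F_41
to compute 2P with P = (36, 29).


Doubling: s = (3 x1^2 + a) / (2 y1)
s = (3*36^2 + 39) / (2*29) mod 41 = 26
x3 = s^2 - 2 x1 mod 41 = 26^2 - 2*36 = 30
y3 = s (x1 - x3) - y1 mod 41 = 26 * (36 - 30) - 29 = 4

2P = (30, 4)


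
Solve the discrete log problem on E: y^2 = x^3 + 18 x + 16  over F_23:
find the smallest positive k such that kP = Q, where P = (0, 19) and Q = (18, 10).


Enumerate multiples of P until we hit Q = (18, 10):
  1P = (0, 19)
  2P = (18, 10)
Match found at i = 2.

k = 2


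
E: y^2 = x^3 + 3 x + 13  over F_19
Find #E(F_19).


For each x in F_19, count y with y^2 = x^3 + 3 x + 13 mod 19:
  x = 1: RHS = 17, y in [6, 13]  -> 2 point(s)
  x = 3: RHS = 11, y in [7, 12]  -> 2 point(s)
  x = 5: RHS = 1, y in [1, 18]  -> 2 point(s)
  x = 6: RHS = 0, y in [0]  -> 1 point(s)
  x = 7: RHS = 16, y in [4, 15]  -> 2 point(s)
  x = 8: RHS = 17, y in [6, 13]  -> 2 point(s)
  x = 9: RHS = 9, y in [3, 16]  -> 2 point(s)
  x = 10: RHS = 17, y in [6, 13]  -> 2 point(s)
  x = 11: RHS = 9, y in [3, 16]  -> 2 point(s)
  x = 13: RHS = 7, y in [8, 11]  -> 2 point(s)
  x = 14: RHS = 6, y in [5, 14]  -> 2 point(s)
  x = 18: RHS = 9, y in [3, 16]  -> 2 point(s)
Affine points: 23. Add the point at infinity: total = 24.

#E(F_19) = 24


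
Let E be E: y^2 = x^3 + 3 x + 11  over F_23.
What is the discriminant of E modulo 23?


4 a^3 + 27 b^2 = 4*3^3 + 27*11^2 = 108 + 3267 = 3375
Delta = -16 * (3375) = -54000
Delta mod 23 = 4

Delta = 4 (mod 23)


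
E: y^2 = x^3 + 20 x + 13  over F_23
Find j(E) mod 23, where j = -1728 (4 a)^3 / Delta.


Delta = -16(4 a^3 + 27 b^2) mod 23 = 20
-1728 * (4 a)^3 = -1728 * (4*20)^3 mod 23 = 9
j = 9 * 20^(-1) mod 23 = 20

j = 20 (mod 23)


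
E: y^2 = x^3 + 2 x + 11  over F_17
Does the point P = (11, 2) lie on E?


Check whether y^2 = x^3 + 2 x + 11 (mod 17) for (x, y) = (11, 2).
LHS: y^2 = 2^2 mod 17 = 4
RHS: x^3 + 2 x + 11 = 11^3 + 2*11 + 11 mod 17 = 4
LHS = RHS

Yes, on the curve


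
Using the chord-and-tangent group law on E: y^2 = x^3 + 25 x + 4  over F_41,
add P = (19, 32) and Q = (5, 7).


P != Q, so use the chord formula.
s = (y2 - y1) / (x2 - x1) = (16) / (27) mod 41 = 34
x3 = s^2 - x1 - x2 mod 41 = 34^2 - 19 - 5 = 25
y3 = s (x1 - x3) - y1 mod 41 = 34 * (19 - 25) - 32 = 10

P + Q = (25, 10)


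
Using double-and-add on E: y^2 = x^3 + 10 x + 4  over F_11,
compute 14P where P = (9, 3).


k = 14 = 1110_2 (binary, LSB first: 0111)
Double-and-add from P = (9, 3):
  bit 0 = 0: acc unchanged = O
  bit 1 = 1: acc = O + (4, 8) = (4, 8)
  bit 2 = 1: acc = (4, 8) + (6, 4) = (5, 5)
  bit 3 = 1: acc = (5, 5) + (0, 2) = (9, 8)

14P = (9, 8)


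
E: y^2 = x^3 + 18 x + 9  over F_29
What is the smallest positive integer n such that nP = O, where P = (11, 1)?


Compute successive multiples of P until we hit O:
  1P = (11, 1)
  2P = (11, 28)
  3P = O

ord(P) = 3


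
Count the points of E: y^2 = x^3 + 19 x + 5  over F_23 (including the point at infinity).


For each x in F_23, count y with y^2 = x^3 + 19 x + 5 mod 23:
  x = 1: RHS = 2, y in [5, 18]  -> 2 point(s)
  x = 5: RHS = 18, y in [8, 15]  -> 2 point(s)
  x = 6: RHS = 13, y in [6, 17]  -> 2 point(s)
  x = 8: RHS = 2, y in [5, 18]  -> 2 point(s)
  x = 9: RHS = 8, y in [10, 13]  -> 2 point(s)
  x = 11: RHS = 4, y in [2, 21]  -> 2 point(s)
  x = 12: RHS = 6, y in [11, 12]  -> 2 point(s)
  x = 14: RHS = 2, y in [5, 18]  -> 2 point(s)
  x = 15: RHS = 8, y in [10, 13]  -> 2 point(s)
  x = 16: RHS = 12, y in [9, 14]  -> 2 point(s)
  x = 19: RHS = 3, y in [7, 16]  -> 2 point(s)
  x = 20: RHS = 13, y in [6, 17]  -> 2 point(s)
  x = 22: RHS = 8, y in [10, 13]  -> 2 point(s)
Affine points: 26. Add the point at infinity: total = 27.

#E(F_23) = 27


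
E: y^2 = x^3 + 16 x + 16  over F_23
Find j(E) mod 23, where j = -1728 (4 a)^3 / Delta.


Delta = -16(4 a^3 + 27 b^2) mod 23 = 2
-1728 * (4 a)^3 = -1728 * (4*16)^3 mod 23 = 7
j = 7 * 2^(-1) mod 23 = 15

j = 15 (mod 23)


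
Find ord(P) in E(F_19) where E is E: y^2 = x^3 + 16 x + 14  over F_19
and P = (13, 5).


Compute successive multiples of P until we hit O:
  1P = (13, 5)
  2P = (13, 14)
  3P = O

ord(P) = 3


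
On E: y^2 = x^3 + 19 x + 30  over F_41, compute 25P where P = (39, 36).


k = 25 = 11001_2 (binary, LSB first: 10011)
Double-and-add from P = (39, 36):
  bit 0 = 1: acc = O + (39, 36) = (39, 36)
  bit 1 = 0: acc unchanged = (39, 36)
  bit 2 = 0: acc unchanged = (39, 36)
  bit 3 = 1: acc = (39, 36) + (10, 21) = (32, 27)
  bit 4 = 1: acc = (32, 27) + (20, 28) = (32, 14)

25P = (32, 14)


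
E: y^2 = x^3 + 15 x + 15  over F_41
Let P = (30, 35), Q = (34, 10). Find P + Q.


P != Q, so use the chord formula.
s = (y2 - y1) / (x2 - x1) = (16) / (4) mod 41 = 4
x3 = s^2 - x1 - x2 mod 41 = 4^2 - 30 - 34 = 34
y3 = s (x1 - x3) - y1 mod 41 = 4 * (30 - 34) - 35 = 31

P + Q = (34, 31)


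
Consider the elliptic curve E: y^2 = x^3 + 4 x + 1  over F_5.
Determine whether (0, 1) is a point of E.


Check whether y^2 = x^3 + 4 x + 1 (mod 5) for (x, y) = (0, 1).
LHS: y^2 = 1^2 mod 5 = 1
RHS: x^3 + 4 x + 1 = 0^3 + 4*0 + 1 mod 5 = 1
LHS = RHS

Yes, on the curve


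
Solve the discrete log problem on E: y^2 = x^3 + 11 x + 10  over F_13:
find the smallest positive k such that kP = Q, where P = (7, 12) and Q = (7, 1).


Enumerate multiples of P until we hit Q = (7, 1):
  1P = (7, 12)
  2P = (0, 7)
  3P = (2, 12)
  4P = (4, 1)
  5P = (1, 10)
  6P = (8, 5)
  7P = (8, 8)
  8P = (1, 3)
  9P = (4, 12)
  10P = (2, 1)
  11P = (0, 6)
  12P = (7, 1)
Match found at i = 12.

k = 12


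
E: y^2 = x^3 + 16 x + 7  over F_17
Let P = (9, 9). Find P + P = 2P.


Doubling: s = (3 x1^2 + a) / (2 y1)
s = (3*9^2 + 16) / (2*9) mod 17 = 4
x3 = s^2 - 2 x1 mod 17 = 4^2 - 2*9 = 15
y3 = s (x1 - x3) - y1 mod 17 = 4 * (9 - 15) - 9 = 1

2P = (15, 1)


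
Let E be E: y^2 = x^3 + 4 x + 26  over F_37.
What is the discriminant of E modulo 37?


4 a^3 + 27 b^2 = 4*4^3 + 27*26^2 = 256 + 18252 = 18508
Delta = -16 * (18508) = -296128
Delta mod 37 = 20

Delta = 20 (mod 37)


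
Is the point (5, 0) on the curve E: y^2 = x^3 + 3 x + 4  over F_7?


Check whether y^2 = x^3 + 3 x + 4 (mod 7) for (x, y) = (5, 0).
LHS: y^2 = 0^2 mod 7 = 0
RHS: x^3 + 3 x + 4 = 5^3 + 3*5 + 4 mod 7 = 4
LHS != RHS

No, not on the curve


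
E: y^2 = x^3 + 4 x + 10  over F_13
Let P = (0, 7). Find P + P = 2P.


Doubling: s = (3 x1^2 + a) / (2 y1)
s = (3*0^2 + 4) / (2*7) mod 13 = 4
x3 = s^2 - 2 x1 mod 13 = 4^2 - 2*0 = 3
y3 = s (x1 - x3) - y1 mod 13 = 4 * (0 - 3) - 7 = 7

2P = (3, 7)


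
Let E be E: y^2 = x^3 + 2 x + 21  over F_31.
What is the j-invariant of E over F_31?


Delta = -16(4 a^3 + 27 b^2) mod 31 = 29
-1728 * (4 a)^3 = -1728 * (4*2)^3 mod 31 = 4
j = 4 * 29^(-1) mod 31 = 29

j = 29 (mod 31)


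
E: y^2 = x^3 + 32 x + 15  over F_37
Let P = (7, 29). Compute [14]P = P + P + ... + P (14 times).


k = 14 = 1110_2 (binary, LSB first: 0111)
Double-and-add from P = (7, 29):
  bit 0 = 0: acc unchanged = O
  bit 1 = 1: acc = O + (11, 25) = (11, 25)
  bit 2 = 1: acc = (11, 25) + (6, 33) = (27, 8)
  bit 3 = 1: acc = (27, 8) + (26, 21) = (5, 2)

14P = (5, 2)


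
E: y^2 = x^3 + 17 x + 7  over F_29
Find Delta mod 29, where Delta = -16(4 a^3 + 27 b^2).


4 a^3 + 27 b^2 = 4*17^3 + 27*7^2 = 19652 + 1323 = 20975
Delta = -16 * (20975) = -335600
Delta mod 29 = 17

Delta = 17 (mod 29)


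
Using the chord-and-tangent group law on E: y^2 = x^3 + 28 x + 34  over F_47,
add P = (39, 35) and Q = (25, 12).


P != Q, so use the chord formula.
s = (y2 - y1) / (x2 - x1) = (24) / (33) mod 47 = 5
x3 = s^2 - x1 - x2 mod 47 = 5^2 - 39 - 25 = 8
y3 = s (x1 - x3) - y1 mod 47 = 5 * (39 - 8) - 35 = 26

P + Q = (8, 26)


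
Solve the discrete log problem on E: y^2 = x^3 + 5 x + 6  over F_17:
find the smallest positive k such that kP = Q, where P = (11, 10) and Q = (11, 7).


Enumerate multiples of P until we hit Q = (11, 7):
  1P = (11, 10)
  2P = (16, 0)
  3P = (11, 7)
Match found at i = 3.

k = 3


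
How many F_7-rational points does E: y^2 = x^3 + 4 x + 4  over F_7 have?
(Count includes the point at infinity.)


For each x in F_7, count y with y^2 = x^3 + 4 x + 4 mod 7:
  x = 0: RHS = 4, y in [2, 5]  -> 2 point(s)
  x = 1: RHS = 2, y in [3, 4]  -> 2 point(s)
  x = 3: RHS = 1, y in [1, 6]  -> 2 point(s)
  x = 4: RHS = 0, y in [0]  -> 1 point(s)
  x = 5: RHS = 2, y in [3, 4]  -> 2 point(s)
Affine points: 9. Add the point at infinity: total = 10.

#E(F_7) = 10


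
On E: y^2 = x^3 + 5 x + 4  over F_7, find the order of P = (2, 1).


Compute successive multiples of P until we hit O:
  1P = (2, 1)
  2P = (0, 2)
  3P = (0, 5)
  4P = (2, 6)
  5P = O

ord(P) = 5


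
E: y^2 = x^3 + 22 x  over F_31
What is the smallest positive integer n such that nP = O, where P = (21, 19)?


Compute successive multiples of P until we hit O:
  1P = (21, 19)
  2P = (28, 0)
  3P = (21, 12)
  4P = O

ord(P) = 4


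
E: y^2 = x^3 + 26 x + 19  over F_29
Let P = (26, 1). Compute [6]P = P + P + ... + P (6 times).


k = 6 = 110_2 (binary, LSB first: 011)
Double-and-add from P = (26, 1):
  bit 0 = 0: acc unchanged = O
  bit 1 = 1: acc = O + (5, 19) = (5, 19)
  bit 2 = 1: acc = (5, 19) + (25, 24) = (19, 21)

6P = (19, 21)


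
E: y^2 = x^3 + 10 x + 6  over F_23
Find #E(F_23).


For each x in F_23, count y with y^2 = x^3 + 10 x + 6 mod 23:
  x = 0: RHS = 6, y in [11, 12]  -> 2 point(s)
  x = 4: RHS = 18, y in [8, 15]  -> 2 point(s)
  x = 6: RHS = 6, y in [11, 12]  -> 2 point(s)
  x = 8: RHS = 0, y in [0]  -> 1 point(s)
  x = 10: RHS = 2, y in [5, 18]  -> 2 point(s)
  x = 15: RHS = 12, y in [9, 14]  -> 2 point(s)
  x = 17: RHS = 6, y in [11, 12]  -> 2 point(s)
  x = 20: RHS = 18, y in [8, 15]  -> 2 point(s)
  x = 21: RHS = 1, y in [1, 22]  -> 2 point(s)
  x = 22: RHS = 18, y in [8, 15]  -> 2 point(s)
Affine points: 19. Add the point at infinity: total = 20.

#E(F_23) = 20


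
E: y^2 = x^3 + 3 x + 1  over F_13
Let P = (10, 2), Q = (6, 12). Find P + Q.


P != Q, so use the chord formula.
s = (y2 - y1) / (x2 - x1) = (10) / (9) mod 13 = 4
x3 = s^2 - x1 - x2 mod 13 = 4^2 - 10 - 6 = 0
y3 = s (x1 - x3) - y1 mod 13 = 4 * (10 - 0) - 2 = 12

P + Q = (0, 12)


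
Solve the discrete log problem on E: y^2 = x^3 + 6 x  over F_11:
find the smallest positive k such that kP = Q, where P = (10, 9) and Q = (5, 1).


Enumerate multiples of P until we hit Q = (5, 1):
  1P = (10, 9)
  2P = (5, 10)
  3P = (0, 0)
  4P = (5, 1)
Match found at i = 4.

k = 4


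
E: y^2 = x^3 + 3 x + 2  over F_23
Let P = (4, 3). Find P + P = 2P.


Doubling: s = (3 x1^2 + a) / (2 y1)
s = (3*4^2 + 3) / (2*3) mod 23 = 20
x3 = s^2 - 2 x1 mod 23 = 20^2 - 2*4 = 1
y3 = s (x1 - x3) - y1 mod 23 = 20 * (4 - 1) - 3 = 11

2P = (1, 11)


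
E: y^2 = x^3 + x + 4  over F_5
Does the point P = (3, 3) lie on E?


Check whether y^2 = x^3 + 1 x + 4 (mod 5) for (x, y) = (3, 3).
LHS: y^2 = 3^2 mod 5 = 4
RHS: x^3 + 1 x + 4 = 3^3 + 1*3 + 4 mod 5 = 4
LHS = RHS

Yes, on the curve


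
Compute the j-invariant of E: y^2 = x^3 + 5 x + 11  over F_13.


Delta = -16(4 a^3 + 27 b^2) mod 13 = 9
-1728 * (4 a)^3 = -1728 * (4*5)^3 mod 13 = 5
j = 5 * 9^(-1) mod 13 = 2

j = 2 (mod 13)


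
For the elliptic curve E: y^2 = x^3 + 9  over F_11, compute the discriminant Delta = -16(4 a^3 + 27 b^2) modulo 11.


4 a^3 + 27 b^2 = 4*0^3 + 27*9^2 = 0 + 2187 = 2187
Delta = -16 * (2187) = -34992
Delta mod 11 = 10

Delta = 10 (mod 11)


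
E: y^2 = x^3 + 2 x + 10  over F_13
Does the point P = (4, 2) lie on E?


Check whether y^2 = x^3 + 2 x + 10 (mod 13) for (x, y) = (4, 2).
LHS: y^2 = 2^2 mod 13 = 4
RHS: x^3 + 2 x + 10 = 4^3 + 2*4 + 10 mod 13 = 4
LHS = RHS

Yes, on the curve


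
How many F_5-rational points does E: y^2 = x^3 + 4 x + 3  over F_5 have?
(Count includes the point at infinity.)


For each x in F_5, count y with y^2 = x^3 + 4 x + 3 mod 5:
  x = 2: RHS = 4, y in [2, 3]  -> 2 point(s)
Affine points: 2. Add the point at infinity: total = 3.

#E(F_5) = 3


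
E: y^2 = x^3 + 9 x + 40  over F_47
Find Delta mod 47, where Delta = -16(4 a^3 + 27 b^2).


4 a^3 + 27 b^2 = 4*9^3 + 27*40^2 = 2916 + 43200 = 46116
Delta = -16 * (46116) = -737856
Delta mod 47 = 44

Delta = 44 (mod 47)


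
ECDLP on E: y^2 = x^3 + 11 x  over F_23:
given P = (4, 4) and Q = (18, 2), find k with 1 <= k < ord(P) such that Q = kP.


Enumerate multiples of P until we hit Q = (18, 2):
  1P = (4, 4)
  2P = (18, 2)
Match found at i = 2.

k = 2


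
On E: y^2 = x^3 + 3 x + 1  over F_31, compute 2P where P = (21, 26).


Doubling: s = (3 x1^2 + a) / (2 y1)
s = (3*21^2 + 3) / (2*26) mod 31 = 10
x3 = s^2 - 2 x1 mod 31 = 10^2 - 2*21 = 27
y3 = s (x1 - x3) - y1 mod 31 = 10 * (21 - 27) - 26 = 7

2P = (27, 7)


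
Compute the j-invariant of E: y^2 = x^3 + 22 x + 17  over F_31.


Delta = -16(4 a^3 + 27 b^2) mod 31 = 21
-1728 * (4 a)^3 = -1728 * (4*22)^3 mod 31 = 23
j = 23 * 21^(-1) mod 31 = 7

j = 7 (mod 31)


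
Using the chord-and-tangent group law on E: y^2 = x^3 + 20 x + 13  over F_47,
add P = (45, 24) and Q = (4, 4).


P != Q, so use the chord formula.
s = (y2 - y1) / (x2 - x1) = (27) / (6) mod 47 = 28
x3 = s^2 - x1 - x2 mod 47 = 28^2 - 45 - 4 = 30
y3 = s (x1 - x3) - y1 mod 47 = 28 * (45 - 30) - 24 = 20

P + Q = (30, 20)


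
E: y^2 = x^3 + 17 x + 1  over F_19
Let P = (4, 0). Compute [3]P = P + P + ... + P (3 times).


k = 3 = 11_2 (binary, LSB first: 11)
Double-and-add from P = (4, 0):
  bit 0 = 1: acc = O + (4, 0) = (4, 0)
  bit 1 = 1: acc = (4, 0) + O = (4, 0)

3P = (4, 0)


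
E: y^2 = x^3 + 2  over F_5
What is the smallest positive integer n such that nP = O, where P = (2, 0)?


Compute successive multiples of P until we hit O:
  1P = (2, 0)
  2P = O

ord(P) = 2


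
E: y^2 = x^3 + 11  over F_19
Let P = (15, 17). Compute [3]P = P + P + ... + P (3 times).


k = 3 = 11_2 (binary, LSB first: 11)
Double-and-add from P = (15, 17):
  bit 0 = 1: acc = O + (15, 17) = (15, 17)
  bit 1 = 1: acc = (15, 17) + (0, 12) = (2, 0)

3P = (2, 0)


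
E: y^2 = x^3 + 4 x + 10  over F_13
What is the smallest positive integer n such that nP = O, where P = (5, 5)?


Compute successive multiples of P until we hit O:
  1P = (5, 5)
  2P = (6, 4)
  3P = (3, 6)
  4P = (2, 0)
  5P = (3, 7)
  6P = (6, 9)
  7P = (5, 8)
  8P = O

ord(P) = 8


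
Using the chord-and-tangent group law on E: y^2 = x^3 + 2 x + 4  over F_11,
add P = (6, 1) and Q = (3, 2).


P != Q, so use the chord formula.
s = (y2 - y1) / (x2 - x1) = (1) / (8) mod 11 = 7
x3 = s^2 - x1 - x2 mod 11 = 7^2 - 6 - 3 = 7
y3 = s (x1 - x3) - y1 mod 11 = 7 * (6 - 7) - 1 = 3

P + Q = (7, 3)


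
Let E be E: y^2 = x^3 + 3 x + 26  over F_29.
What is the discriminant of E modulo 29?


4 a^3 + 27 b^2 = 4*3^3 + 27*26^2 = 108 + 18252 = 18360
Delta = -16 * (18360) = -293760
Delta mod 29 = 10

Delta = 10 (mod 29)


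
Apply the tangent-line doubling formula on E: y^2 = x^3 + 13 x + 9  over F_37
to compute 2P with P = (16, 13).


Doubling: s = (3 x1^2 + a) / (2 y1)
s = (3*16^2 + 13) / (2*13) mod 37 = 3
x3 = s^2 - 2 x1 mod 37 = 3^2 - 2*16 = 14
y3 = s (x1 - x3) - y1 mod 37 = 3 * (16 - 14) - 13 = 30

2P = (14, 30)


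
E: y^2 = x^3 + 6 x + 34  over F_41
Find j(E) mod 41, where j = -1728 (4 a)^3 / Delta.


Delta = -16(4 a^3 + 27 b^2) mod 41 = 22
-1728 * (4 a)^3 = -1728 * (4*6)^3 mod 41 = 40
j = 40 * 22^(-1) mod 41 = 13

j = 13 (mod 41)


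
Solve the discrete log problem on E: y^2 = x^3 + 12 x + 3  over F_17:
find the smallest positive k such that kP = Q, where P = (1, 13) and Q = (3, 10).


Enumerate multiples of P until we hit Q = (3, 10):
  1P = (1, 13)
  2P = (14, 5)
  3P = (6, 11)
  4P = (2, 1)
  5P = (5, 1)
  6P = (3, 10)
Match found at i = 6.

k = 6


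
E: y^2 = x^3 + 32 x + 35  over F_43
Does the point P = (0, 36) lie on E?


Check whether y^2 = x^3 + 32 x + 35 (mod 43) for (x, y) = (0, 36).
LHS: y^2 = 36^2 mod 43 = 6
RHS: x^3 + 32 x + 35 = 0^3 + 32*0 + 35 mod 43 = 35
LHS != RHS

No, not on the curve


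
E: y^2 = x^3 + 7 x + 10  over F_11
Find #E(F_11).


For each x in F_11, count y with y^2 = x^3 + 7 x + 10 mod 11:
  x = 3: RHS = 3, y in [5, 6]  -> 2 point(s)
  x = 4: RHS = 3, y in [5, 6]  -> 2 point(s)
  x = 5: RHS = 5, y in [4, 7]  -> 2 point(s)
  x = 6: RHS = 4, y in [2, 9]  -> 2 point(s)
Affine points: 8. Add the point at infinity: total = 9.

#E(F_11) = 9


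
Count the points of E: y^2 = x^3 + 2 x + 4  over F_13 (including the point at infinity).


For each x in F_13, count y with y^2 = x^3 + 2 x + 4 mod 13:
  x = 0: RHS = 4, y in [2, 11]  -> 2 point(s)
  x = 2: RHS = 3, y in [4, 9]  -> 2 point(s)
  x = 5: RHS = 9, y in [3, 10]  -> 2 point(s)
  x = 7: RHS = 10, y in [6, 7]  -> 2 point(s)
  x = 8: RHS = 12, y in [5, 8]  -> 2 point(s)
  x = 9: RHS = 10, y in [6, 7]  -> 2 point(s)
  x = 10: RHS = 10, y in [6, 7]  -> 2 point(s)
  x = 12: RHS = 1, y in [1, 12]  -> 2 point(s)
Affine points: 16. Add the point at infinity: total = 17.

#E(F_13) = 17


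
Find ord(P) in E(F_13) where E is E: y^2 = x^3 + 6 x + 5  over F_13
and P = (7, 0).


Compute successive multiples of P until we hit O:
  1P = (7, 0)
  2P = O

ord(P) = 2


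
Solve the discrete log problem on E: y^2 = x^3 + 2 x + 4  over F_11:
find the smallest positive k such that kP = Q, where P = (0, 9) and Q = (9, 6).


Enumerate multiples of P until we hit Q = (9, 6):
  1P = (0, 9)
  2P = (3, 9)
  3P = (8, 2)
  4P = (6, 10)
  5P = (9, 6)
Match found at i = 5.

k = 5


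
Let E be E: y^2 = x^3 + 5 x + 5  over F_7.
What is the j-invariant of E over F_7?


Delta = -16(4 a^3 + 27 b^2) mod 7 = 2
-1728 * (4 a)^3 = -1728 * (4*5)^3 mod 7 = 6
j = 6 * 2^(-1) mod 7 = 3

j = 3 (mod 7)


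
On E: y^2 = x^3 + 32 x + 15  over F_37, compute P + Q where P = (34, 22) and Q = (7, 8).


P != Q, so use the chord formula.
s = (y2 - y1) / (x2 - x1) = (23) / (10) mod 37 = 6
x3 = s^2 - x1 - x2 mod 37 = 6^2 - 34 - 7 = 32
y3 = s (x1 - x3) - y1 mod 37 = 6 * (34 - 32) - 22 = 27

P + Q = (32, 27)


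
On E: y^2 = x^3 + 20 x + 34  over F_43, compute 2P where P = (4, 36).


Doubling: s = (3 x1^2 + a) / (2 y1)
s = (3*4^2 + 20) / (2*36) mod 43 = 32
x3 = s^2 - 2 x1 mod 43 = 32^2 - 2*4 = 27
y3 = s (x1 - x3) - y1 mod 43 = 32 * (4 - 27) - 36 = 2

2P = (27, 2)


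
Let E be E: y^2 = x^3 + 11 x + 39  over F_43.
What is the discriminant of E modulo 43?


4 a^3 + 27 b^2 = 4*11^3 + 27*39^2 = 5324 + 41067 = 46391
Delta = -16 * (46391) = -742256
Delta mod 43 = 10

Delta = 10 (mod 43)


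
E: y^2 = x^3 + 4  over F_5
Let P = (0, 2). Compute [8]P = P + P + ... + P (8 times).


k = 8 = 1000_2 (binary, LSB first: 0001)
Double-and-add from P = (0, 2):
  bit 0 = 0: acc unchanged = O
  bit 1 = 0: acc unchanged = O
  bit 2 = 0: acc unchanged = O
  bit 3 = 1: acc = O + (0, 3) = (0, 3)

8P = (0, 3)
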